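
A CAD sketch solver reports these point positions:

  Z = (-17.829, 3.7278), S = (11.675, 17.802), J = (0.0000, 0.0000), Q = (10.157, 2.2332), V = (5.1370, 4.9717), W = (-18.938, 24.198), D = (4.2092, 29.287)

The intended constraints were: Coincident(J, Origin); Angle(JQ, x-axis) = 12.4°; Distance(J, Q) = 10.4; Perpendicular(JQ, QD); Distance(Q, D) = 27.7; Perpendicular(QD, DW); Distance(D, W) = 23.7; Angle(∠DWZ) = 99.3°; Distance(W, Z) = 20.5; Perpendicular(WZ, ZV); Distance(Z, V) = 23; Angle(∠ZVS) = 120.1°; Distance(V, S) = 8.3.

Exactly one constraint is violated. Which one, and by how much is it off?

Distance(V, S) = 8.3 — off by 6.10.

J = (0.00, 0.00) ✓; JQ at 12.40° ✓; |JQ| = 10.40 ✓; ∠(JQ, QD) = 90.00° ✓; |QD| = 27.70 ✓; ∠(QD, DW) = 90.00° ✓; |DW| = 23.70 ✓; ∠DWZ = 99.30° ✓; |WZ| = 20.50 ✓; ∠(WZ, ZV) = 90.00° ✓; |ZV| = 23.00 ✓; ∠ZVS = 120.1° ✓; |VS| = 14.40 ✗.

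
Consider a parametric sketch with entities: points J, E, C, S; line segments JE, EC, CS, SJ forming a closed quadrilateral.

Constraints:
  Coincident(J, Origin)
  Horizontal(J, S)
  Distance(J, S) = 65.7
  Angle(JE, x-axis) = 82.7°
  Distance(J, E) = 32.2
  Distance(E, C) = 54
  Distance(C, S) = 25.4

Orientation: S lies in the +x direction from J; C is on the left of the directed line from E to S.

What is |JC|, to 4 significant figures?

62.33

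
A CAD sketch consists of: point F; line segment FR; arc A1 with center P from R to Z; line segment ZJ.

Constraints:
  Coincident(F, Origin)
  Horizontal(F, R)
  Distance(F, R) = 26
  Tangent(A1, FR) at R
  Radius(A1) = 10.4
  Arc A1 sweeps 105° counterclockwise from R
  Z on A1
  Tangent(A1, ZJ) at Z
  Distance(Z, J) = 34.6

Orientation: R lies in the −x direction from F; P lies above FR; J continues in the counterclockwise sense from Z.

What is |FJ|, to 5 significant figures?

52.763

F is at the origin; FR is horizontal with |FR| = 26.0 and R on the −x side, so R = (-26.000, 0.0000). A1 meets FR tangentially, so PR is at right angles to FR, so P = R + (0, 10.4) = (-26.000, 10.400). On A1, R sits at bearing -90° from P; a 105° counterclockwise sweep puts Z at bearing 15°, so Z = P + 10.4·(cos 15°, sin 15°) = (-15.954, 13.092). A1 meets ZJ tangentially, so PZ is at right angles to ZJ, so ZJ runs along (−sin 15°, cos 15°); with |ZJ| = 34.6, J = (-24.910, 46.513). Then |FJ| = |J − F| = 52.763.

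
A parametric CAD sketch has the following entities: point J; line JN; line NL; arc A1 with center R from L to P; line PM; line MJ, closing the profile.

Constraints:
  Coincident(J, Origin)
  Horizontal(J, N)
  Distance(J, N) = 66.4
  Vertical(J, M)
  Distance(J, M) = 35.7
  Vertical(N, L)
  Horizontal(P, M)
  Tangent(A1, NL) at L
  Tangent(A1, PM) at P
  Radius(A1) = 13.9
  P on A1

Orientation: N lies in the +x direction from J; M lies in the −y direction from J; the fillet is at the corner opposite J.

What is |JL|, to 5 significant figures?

69.887

The virtual corner opposite J is at (66.400, -35.700). Tangency of A1 to NL means the radius RL is perpendicular to NL and A1 meets PM tangentially, so RP is at right angles to PM, with radius 13.9, so the center R sits 13.9 in from both sides at R = (52.500, -21.800). That places the tangent points at L = (66.400, -21.800) on NL and P = (52.500, -35.700) on PM. Then |JL| = |L − J| = 69.887.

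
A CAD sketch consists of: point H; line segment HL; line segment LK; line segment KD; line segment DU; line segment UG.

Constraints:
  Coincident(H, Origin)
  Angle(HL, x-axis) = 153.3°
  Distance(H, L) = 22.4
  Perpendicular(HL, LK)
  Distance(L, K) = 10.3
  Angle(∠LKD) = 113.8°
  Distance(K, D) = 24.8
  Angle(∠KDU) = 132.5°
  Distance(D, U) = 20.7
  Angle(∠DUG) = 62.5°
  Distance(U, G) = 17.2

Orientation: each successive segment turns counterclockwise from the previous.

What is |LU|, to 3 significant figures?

43.3

∠LKD = 113.8° gives KD at -50.5° from the x-axis; with |KD| = 24.8, D = (-8.86, -18.3). ∠KDU = 132.5° gives DU at -3.00° from the x-axis; with |DU| = 20.7, U = (11.8, -19.4). Then |LU| = |U − L| = 43.3.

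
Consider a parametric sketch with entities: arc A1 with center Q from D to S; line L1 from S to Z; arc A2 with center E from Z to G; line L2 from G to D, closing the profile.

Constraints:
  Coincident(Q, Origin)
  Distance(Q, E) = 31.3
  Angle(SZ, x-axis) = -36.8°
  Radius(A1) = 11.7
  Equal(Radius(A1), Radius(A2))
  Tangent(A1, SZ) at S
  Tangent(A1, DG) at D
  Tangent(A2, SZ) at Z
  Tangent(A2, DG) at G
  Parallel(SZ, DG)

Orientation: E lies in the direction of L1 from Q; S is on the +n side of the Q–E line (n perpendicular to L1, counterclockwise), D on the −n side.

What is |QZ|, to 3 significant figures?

33.4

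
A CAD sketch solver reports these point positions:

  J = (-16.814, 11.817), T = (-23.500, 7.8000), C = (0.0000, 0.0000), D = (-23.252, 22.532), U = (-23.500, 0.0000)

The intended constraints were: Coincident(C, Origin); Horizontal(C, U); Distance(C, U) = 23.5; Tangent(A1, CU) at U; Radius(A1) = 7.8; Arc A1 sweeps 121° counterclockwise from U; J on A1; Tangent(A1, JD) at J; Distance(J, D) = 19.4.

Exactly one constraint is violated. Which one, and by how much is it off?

Distance(J, D) = 19.4 — off by 6.90.

C = (0.00, 0.00) ✓; C.y = 0.00, U.y = 0.00 ✓; |CU| = 23.50 ✓; ∠(TU, UC) = 90.00° ✓; |TU| = 7.800 ✓; bearing(T→J) − bearing(T→U) = 121.0° ✓; |TJ| = 7.800 ✓; ∠(TJ, JD) = 90.00° ✓; |JD| = 12.50 ✗.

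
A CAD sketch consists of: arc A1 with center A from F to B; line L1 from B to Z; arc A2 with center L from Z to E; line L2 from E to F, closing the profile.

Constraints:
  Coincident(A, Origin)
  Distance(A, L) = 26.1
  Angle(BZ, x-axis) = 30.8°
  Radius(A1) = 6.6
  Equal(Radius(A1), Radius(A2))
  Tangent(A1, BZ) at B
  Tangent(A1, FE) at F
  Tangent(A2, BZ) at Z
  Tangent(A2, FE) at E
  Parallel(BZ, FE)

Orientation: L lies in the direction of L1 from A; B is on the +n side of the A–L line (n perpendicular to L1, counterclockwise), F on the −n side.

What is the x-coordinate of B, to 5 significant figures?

-3.3795

The slot axis is L1's direction at 30.8°, so u = (cos 30.8°, sin 30.8°) = (0.85896, 0.51204) and n = (−sin 30.8°, cos 30.8°) = (-0.51204, 0.85896). A is at the origin and L lies 26.1 along u from A, so L = 26.1·u = (22.419, 13.364). Tangency of A1 to both parallel lines with radius 6.6 puts B and F at A ± 6.6·n: B = (-3.3795, 5.6691), F = (3.3795, -5.6691). So B.x = -3.3795.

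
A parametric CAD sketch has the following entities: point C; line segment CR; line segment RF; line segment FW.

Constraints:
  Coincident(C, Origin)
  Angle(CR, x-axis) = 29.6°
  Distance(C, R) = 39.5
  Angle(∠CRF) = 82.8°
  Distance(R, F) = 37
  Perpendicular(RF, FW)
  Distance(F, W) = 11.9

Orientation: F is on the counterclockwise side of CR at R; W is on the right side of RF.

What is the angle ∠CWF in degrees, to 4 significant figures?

32.10°

C is at the origin; CR runs at 29.6° with length 39.5, so R = 39.5·(cos 29.6°, sin 29.6°) = (34.35, 19.51). ∠CRF = 82.8°, so RF runs at 29.6° + (180° − 82.8°) = 126.8° from the x-axis; with |RF| = 37.0, F = R + 37.0·(cos 126.8°, sin 126.8°) = (12.18, 49.14). RF ⟂ FW; with |FW| = 11.9 on the right of RF, W = F + 11.9·(0.8007, 0.5990) = (21.71, 56.27). Then cos ∠CWF = WC·WF / (|WC||WF|), giving 32.10°.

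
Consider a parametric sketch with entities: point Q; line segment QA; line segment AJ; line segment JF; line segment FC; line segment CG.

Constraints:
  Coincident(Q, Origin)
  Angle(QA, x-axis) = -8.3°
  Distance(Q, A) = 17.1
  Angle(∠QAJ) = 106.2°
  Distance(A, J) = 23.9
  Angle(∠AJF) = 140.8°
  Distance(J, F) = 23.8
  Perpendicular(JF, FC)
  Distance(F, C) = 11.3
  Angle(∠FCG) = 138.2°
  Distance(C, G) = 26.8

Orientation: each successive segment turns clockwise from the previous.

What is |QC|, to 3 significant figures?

40.6

∠AJF = 140.8° gives JF at -121° from the x-axis; with |JF| = 23.8, F = (7.84, -46.5). The perpendicularity gives FC at right angles to JF, so FC runs at 149°; with |FC| = 11.3, C = (-1.81, -40.6). Then |QC| = |C − Q| = 40.6.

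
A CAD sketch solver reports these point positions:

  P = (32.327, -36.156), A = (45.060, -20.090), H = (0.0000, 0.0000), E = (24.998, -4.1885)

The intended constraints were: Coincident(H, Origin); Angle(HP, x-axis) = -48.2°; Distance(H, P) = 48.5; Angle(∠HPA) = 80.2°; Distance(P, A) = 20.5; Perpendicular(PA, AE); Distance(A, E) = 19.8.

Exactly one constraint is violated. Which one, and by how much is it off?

Distance(A, E) = 19.8 — off by 5.80.

H = (0.00, 0.00) ✓; HP at -48.20° ✓; |HP| = 48.50 ✓; ∠HPA = 80.20° ✓; |PA| = 20.50 ✓; ∠(PA, AE) = 90.00° ✓; |AE| = 25.60 ✗.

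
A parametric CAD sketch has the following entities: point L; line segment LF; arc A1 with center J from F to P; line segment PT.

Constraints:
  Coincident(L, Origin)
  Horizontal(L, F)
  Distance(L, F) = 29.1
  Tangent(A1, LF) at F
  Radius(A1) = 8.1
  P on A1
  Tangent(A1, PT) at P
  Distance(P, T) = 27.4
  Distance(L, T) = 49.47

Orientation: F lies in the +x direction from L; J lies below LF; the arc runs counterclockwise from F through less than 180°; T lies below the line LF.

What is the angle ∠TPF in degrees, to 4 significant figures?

122.2°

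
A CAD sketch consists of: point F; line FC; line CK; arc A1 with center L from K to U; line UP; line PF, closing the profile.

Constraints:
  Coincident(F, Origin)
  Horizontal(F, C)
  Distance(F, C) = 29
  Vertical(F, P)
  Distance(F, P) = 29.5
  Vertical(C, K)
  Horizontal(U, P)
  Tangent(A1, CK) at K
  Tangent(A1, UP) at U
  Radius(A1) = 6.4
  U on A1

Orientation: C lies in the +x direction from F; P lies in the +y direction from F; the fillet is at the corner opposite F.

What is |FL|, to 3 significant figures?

32.3

FP is vertical with |FP| = 29.5 and P on the +y side, so P = (0.00, 29.5). The virtual corner opposite F is at (29.0, 29.5). Tangency of A1 to CK means the radius LK is perpendicular to CK and the tangent condition forces LU to be normal to UP, with radius 6.4, so the center L sits 6.4 in from both sides at L = (22.6, 23.1). Then |FL| = |L − F| = 32.3.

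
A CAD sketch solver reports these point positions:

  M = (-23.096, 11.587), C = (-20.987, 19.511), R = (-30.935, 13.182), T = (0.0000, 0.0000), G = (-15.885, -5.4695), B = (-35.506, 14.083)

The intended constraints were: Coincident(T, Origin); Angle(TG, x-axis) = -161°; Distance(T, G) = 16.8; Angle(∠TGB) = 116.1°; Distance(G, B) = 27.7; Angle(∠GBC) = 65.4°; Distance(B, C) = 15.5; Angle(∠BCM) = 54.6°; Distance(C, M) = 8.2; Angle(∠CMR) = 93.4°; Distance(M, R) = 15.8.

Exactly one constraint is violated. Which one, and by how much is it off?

Distance(M, R) = 15.8 — off by 7.80.

T = (0.00, 0.00) ✓; TG at -161.0° ✓; |TG| = 16.80 ✓; ∠TGB = 116.1° ✓; |GB| = 27.70 ✓; ∠GBC = 65.40° ✓; |BC| = 15.50 ✓; ∠BCM = 54.60° ✓; |CM| = 8.200 ✓; ∠CMR = 93.40° ✓; |MR| = 8.000 ✗.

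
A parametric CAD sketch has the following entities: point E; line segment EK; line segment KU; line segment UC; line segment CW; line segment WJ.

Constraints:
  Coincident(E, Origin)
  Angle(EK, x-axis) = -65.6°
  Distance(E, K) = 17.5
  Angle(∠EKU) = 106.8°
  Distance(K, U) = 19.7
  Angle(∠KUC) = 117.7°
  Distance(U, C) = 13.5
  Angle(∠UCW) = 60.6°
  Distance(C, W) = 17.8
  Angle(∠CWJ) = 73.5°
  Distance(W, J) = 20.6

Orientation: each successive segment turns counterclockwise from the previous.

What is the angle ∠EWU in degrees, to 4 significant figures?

157.1°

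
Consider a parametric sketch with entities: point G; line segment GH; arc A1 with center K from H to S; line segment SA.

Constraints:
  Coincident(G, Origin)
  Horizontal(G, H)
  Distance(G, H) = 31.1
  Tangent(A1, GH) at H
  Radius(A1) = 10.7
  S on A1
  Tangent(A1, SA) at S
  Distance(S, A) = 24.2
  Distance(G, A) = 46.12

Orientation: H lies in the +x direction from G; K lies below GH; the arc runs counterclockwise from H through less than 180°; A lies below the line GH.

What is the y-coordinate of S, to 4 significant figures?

-13.70

Checks: ∠(KH, HG) = 90.00° ✓; |KH| = 10.70 ✓; |KS| = 10.70 ✓; ∠(KS, SA) = 90.00° ✓; |SA| = 24.20 ✓; |GA| = 46.12 ✓.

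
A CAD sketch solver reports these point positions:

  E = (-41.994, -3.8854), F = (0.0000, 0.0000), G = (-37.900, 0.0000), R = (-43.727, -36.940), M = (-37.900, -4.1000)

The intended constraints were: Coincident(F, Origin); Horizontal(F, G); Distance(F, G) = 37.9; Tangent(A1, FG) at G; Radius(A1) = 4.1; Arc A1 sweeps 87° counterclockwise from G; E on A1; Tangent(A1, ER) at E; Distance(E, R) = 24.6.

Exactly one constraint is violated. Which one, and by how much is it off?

Distance(E, R) = 24.6 — off by 8.50.

F = (0.00, 0.00) ✓; F.y = 0.00, G.y = 0.00 ✓; |FG| = 37.90 ✓; ∠(MG, GF) = 90.00° ✓; |MG| = 4.100 ✓; bearing(M→E) − bearing(M→G) = 87.00° ✓; |ME| = 4.100 ✓; ∠(ME, ER) = 90.00° ✓; |ER| = 33.10 ✗.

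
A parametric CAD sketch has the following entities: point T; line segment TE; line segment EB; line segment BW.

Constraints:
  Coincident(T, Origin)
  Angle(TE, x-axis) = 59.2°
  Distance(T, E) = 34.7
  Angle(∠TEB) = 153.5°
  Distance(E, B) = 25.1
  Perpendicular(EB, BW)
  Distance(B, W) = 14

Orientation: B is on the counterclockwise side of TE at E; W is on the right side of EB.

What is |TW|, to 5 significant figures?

63.424

∠TEB = 153.5°, so EB runs at 59.2° + (180° − 153.5°) = 85.700° from the x-axis; with |EB| = 25.1, B = E + 25.1·(cos 85.700°, sin 85.700°) = (19.650, 54.835). EB ⟂ BW; with |BW| = 14.0 on the right of EB, W = B + 14.0·(0.99719, -0.074979) = (33.610, 53.786). Then |TW| = |W − T| = 63.424.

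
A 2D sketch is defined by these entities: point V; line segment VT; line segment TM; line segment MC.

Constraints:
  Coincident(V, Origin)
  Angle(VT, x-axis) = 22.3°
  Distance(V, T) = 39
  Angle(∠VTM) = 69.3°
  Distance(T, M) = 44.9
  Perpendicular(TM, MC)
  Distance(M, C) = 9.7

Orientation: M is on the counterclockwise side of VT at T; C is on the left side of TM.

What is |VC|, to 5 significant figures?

41.054

∠VTM = 69.3°, so TM runs at 22.3° + (180° − 69.3°) = 133.00° from the x-axis; with |TM| = 44.9, M = T + 44.9·(cos 133.00°, sin 133.00°) = (5.4615, 47.637). TM is perpendicular to MC; with |MC| = 9.7 on the left of TM, C = M + 9.7·(-0.73135, -0.68200) = (-1.6327, 41.021). Then |VC| = |C − V| = 41.054.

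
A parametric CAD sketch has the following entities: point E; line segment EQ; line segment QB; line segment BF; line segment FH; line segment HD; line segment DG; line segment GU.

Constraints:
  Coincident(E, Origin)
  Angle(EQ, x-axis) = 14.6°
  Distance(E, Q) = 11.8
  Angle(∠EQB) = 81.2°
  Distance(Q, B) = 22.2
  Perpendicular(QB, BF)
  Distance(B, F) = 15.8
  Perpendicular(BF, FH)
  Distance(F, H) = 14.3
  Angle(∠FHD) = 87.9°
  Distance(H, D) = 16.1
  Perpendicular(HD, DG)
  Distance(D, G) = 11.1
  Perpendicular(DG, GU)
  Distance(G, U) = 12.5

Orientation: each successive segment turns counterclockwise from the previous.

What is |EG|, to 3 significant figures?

21.2

∠FHD = 87.9° gives HD at 25.5° from the x-axis; with |HD| = 16.1, D = (8.31, 10.9). HD ⟂ DG, so DG runs at 116°; with |DG| = 11.1, G = (3.53, 20.9). Then |EG| = |G − E| = 21.2.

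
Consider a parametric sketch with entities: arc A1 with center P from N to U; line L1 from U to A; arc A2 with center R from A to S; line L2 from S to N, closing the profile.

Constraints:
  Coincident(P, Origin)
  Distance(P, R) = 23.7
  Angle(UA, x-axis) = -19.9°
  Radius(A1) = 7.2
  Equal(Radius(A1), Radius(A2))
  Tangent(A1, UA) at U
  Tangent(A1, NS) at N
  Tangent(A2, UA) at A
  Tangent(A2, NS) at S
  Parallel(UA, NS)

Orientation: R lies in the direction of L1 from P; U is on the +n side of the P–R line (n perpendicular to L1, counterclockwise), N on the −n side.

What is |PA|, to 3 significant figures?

24.8

The slot axis is L1's direction at -19.9°, so u = (cos -19.9°, sin -19.9°) = (0.940, -0.340) and n = (−sin -19.9°, cos -19.9°) = (0.340, 0.940). P is at the origin and R lies 23.7 along u from P, so R = 23.7·u = (22.3, -8.07). Tangency of A1 to both parallel lines with radius 7.2 puts U and N at P ± 7.2·n: U = (2.45, 6.77), N = (-2.45, -6.77). Equal radii place A and S the same way about R: A = R + 7.2·n = (24.7, -1.30), S = R − 7.2·n = (19.8, -14.8). Then |PA| = |A − P| = 24.8.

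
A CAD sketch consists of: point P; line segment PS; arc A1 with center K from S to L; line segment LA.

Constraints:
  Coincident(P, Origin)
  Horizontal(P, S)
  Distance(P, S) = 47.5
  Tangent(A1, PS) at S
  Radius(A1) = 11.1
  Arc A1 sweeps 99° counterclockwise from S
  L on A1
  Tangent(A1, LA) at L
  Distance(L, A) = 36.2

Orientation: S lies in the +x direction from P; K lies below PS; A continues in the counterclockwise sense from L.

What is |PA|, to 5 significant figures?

64.357

P is at the origin; P and S share the same y with |PS| = 47.5 and S on the +x side, so S = (47.500, 0.0000). The tangent condition forces KS to be normal to PS, so K = S + (0, -11.1) = (47.500, -11.100). On A1, S sits at bearing 90° from K; a 99° counterclockwise sweep puts L at bearing 189°, so L = K + 11.1·(cos 189°, sin 189°) = (36.537, -12.836). A1 meets LA tangentially, so KL is at right angles to LA, so LA runs along (−sin 189°, cos 189°); with |LA| = 36.2, A = (42.200, -48.591). Then |PA| = |A − P| = 64.357.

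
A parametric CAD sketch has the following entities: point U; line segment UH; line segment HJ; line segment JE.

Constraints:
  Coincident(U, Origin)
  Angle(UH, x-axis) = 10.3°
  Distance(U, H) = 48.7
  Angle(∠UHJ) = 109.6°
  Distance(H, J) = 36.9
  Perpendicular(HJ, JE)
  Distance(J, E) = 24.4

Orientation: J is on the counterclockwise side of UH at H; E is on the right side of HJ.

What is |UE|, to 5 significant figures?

88.165

U is at the origin; UH runs at 10.3° with length 48.7, so H = 48.7·(cos 10.3°, sin 10.3°) = (47.915, 8.7077). ∠UHJ = 109.6°, so HJ runs at 10.3° + (180° − 109.6°) = 80.700° from the x-axis; with |HJ| = 36.9, J = H + 36.9·(cos 80.700°, sin 80.700°) = (53.878, 45.123). HJ ⟂ JE; with |JE| = 24.4 on the right of HJ, E = J + 24.4·(0.98686, -0.16160) = (77.958, 41.180). Then |UE| = |E − U| = 88.165.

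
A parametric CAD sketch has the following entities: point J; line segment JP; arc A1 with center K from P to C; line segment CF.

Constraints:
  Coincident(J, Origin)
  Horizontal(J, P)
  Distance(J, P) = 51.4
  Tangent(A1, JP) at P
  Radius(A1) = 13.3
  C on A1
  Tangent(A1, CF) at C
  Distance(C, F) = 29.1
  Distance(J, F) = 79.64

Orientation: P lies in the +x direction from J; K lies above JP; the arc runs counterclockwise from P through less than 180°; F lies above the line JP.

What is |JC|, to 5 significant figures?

65.555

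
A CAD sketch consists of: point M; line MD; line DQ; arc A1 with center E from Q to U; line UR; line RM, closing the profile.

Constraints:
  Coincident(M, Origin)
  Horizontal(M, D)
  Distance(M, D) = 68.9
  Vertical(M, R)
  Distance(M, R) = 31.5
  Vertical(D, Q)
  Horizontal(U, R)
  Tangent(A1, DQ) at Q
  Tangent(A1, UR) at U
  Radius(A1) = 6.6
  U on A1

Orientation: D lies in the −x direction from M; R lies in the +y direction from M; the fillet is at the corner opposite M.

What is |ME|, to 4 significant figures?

67.09

M is at the origin; M and D share the same y with |MD| = 68.9 and D on the −x side, so D = (-68.90, 0.000). M and R share the same x with |MR| = 31.5 and R on the +y side, so R = (0.000, 31.50). The virtual corner opposite M is at (-68.90, 31.50). Tangency of A1 to DQ means the radius EQ is perpendicular to DQ and the tangent condition forces EU to be normal to UR, with radius 6.6, so the center E sits 6.6 in from both sides at E = (-62.30, 24.90). Then |ME| = |E − M| = 67.09.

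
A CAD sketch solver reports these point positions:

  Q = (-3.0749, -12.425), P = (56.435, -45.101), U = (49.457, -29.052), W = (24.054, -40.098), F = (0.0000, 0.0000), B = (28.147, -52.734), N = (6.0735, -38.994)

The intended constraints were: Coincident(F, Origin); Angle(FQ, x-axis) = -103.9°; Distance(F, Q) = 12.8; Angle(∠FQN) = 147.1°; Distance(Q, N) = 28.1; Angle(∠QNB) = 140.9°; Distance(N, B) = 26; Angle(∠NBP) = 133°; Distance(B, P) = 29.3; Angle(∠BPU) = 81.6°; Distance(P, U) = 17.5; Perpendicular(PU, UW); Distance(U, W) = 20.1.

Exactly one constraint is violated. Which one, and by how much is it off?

Distance(U, W) = 20.1 — off by 7.60.

F = (0.00, 0.00) ✓; FQ at -103.9° ✓; |FQ| = 12.80 ✓; ∠FQN = 147.1° ✓; |QN| = 28.10 ✓; ∠QNB = 140.9° ✓; |NB| = 26.00 ✓; ∠NBP = 133.0° ✓; |BP| = 29.30 ✓; ∠BPU = 81.60° ✓; |PU| = 17.50 ✓; ∠(PU, UW) = 90.00° ✓; |UW| = 27.70 ✗.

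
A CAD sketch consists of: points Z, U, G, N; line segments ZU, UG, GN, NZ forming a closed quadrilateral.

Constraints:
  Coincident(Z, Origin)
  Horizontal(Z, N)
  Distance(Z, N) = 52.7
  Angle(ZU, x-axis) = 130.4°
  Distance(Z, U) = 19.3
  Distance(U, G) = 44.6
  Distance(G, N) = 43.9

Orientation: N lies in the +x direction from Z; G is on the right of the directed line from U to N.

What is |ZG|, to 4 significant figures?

25.37

Z is at the origin; Z and N share the same y with |ZN| = 52.7 and N in +x, so N = (52.7, 0). ZU runs at 130.4° with |ZU| = 19.3, so U = (-12.51, 14.70). G is determined by |UG| = 44.6 and |GN| = 43.9 together: it lies at the intersection of circle(U, 44.6) and circle(N, 43.9). With |UN| = 66.84, the foot of the radical line on UN is 33.89 from U and the perpendicular offset is √(44.6² − 33.89²) = 29.00. Taking the right-of-UN solution: G = (14.17, -21.04).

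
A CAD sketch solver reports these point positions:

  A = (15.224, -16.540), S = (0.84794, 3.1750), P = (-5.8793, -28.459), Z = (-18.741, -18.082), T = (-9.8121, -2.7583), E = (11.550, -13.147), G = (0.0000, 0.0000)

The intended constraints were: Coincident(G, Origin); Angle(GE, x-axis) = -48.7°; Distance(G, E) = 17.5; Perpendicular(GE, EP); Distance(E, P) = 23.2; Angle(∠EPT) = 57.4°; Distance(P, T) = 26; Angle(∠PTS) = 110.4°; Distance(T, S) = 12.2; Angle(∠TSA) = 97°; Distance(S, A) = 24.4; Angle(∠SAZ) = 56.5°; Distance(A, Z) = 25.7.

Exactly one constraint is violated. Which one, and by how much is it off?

Distance(A, Z) = 25.7 — off by 8.30.

G = (0.00, 0.00) ✓; GE at -48.70° ✓; |GE| = 17.50 ✓; ∠(GE, EP) = 90.00° ✓; |EP| = 23.20 ✓; ∠EPT = 57.40° ✓; |PT| = 26.00 ✓; ∠PTS = 110.4° ✓; |TS| = 12.20 ✓; ∠TSA = 97.00° ✓; |SA| = 24.40 ✓; ∠SAZ = 56.50° ✓; |AZ| = 34.00 ✗.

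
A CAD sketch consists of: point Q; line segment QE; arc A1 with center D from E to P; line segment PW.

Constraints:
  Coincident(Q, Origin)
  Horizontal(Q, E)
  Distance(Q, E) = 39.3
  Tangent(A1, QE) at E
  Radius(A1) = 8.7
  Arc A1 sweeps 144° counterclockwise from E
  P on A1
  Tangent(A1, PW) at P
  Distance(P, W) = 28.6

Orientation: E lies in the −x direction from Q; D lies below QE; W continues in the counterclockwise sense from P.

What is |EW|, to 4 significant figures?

37.21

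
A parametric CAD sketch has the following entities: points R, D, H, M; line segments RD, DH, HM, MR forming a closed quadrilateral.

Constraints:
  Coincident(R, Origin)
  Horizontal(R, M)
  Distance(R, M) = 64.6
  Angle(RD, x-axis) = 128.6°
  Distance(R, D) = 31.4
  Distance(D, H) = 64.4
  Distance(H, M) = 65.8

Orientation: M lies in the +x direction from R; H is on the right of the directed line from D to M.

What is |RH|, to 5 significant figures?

34.579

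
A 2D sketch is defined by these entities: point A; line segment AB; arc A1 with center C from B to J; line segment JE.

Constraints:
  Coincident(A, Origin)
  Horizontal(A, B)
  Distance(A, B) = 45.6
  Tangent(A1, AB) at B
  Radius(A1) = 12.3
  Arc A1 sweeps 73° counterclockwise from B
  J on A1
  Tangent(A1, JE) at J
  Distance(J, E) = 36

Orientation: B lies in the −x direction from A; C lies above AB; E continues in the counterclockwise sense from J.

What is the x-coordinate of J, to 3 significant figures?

-33.8

The tangent condition forces CB to be normal to AB, so C = B + (0, 12.3) = (-45.6, 12.3). On A1, B sits at bearing -90° from C; a 73° counterclockwise sweep puts J at bearing -17°, so J = C + 12.3·(cos -17°, sin -17°) = (-33.8, 8.70). So J.x = -33.8.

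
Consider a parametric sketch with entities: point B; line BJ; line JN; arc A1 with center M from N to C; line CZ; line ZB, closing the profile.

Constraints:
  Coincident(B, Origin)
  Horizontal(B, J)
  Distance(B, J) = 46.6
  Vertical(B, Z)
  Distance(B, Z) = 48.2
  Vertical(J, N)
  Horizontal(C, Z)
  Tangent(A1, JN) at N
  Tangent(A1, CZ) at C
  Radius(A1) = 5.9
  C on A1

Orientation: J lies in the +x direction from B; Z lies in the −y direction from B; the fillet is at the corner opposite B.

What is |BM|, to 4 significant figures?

58.70

B is at the origin; B and J share the same y with |BJ| = 46.6 and J on the +x side, so J = (46.60, 0.000). B and Z share the same x with |BZ| = 48.2 and Z on the −y side, so Z = (0.000, -48.20). The virtual corner opposite B is at (46.60, -48.20). Tangency of A1 to JN means the radius MN is perpendicular to JN and tangency of A1 to CZ means the radius MC is perpendicular to CZ, with radius 5.9, so the center M sits 5.9 in from both sides at M = (40.70, -42.30). Then |BM| = |M − B| = 58.70.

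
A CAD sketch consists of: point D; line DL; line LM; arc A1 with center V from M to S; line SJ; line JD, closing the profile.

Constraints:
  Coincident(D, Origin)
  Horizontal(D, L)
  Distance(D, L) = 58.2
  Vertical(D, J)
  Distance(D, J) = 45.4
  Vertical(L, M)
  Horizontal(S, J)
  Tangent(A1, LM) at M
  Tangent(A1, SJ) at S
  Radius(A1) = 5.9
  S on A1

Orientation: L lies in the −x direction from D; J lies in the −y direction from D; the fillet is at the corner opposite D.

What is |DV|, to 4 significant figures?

65.54

D and J share the same x with |DJ| = 45.4 and J on the −y side, so J = (0.000, -45.40). The virtual corner opposite D is at (-58.20, -45.40). The tangent condition forces VM to be normal to LM and tangency of A1 to SJ means the radius VS is perpendicular to SJ, with radius 5.9, so the center V sits 5.9 in from both sides at V = (-52.30, -39.50). Then |DV| = |V − D| = 65.54.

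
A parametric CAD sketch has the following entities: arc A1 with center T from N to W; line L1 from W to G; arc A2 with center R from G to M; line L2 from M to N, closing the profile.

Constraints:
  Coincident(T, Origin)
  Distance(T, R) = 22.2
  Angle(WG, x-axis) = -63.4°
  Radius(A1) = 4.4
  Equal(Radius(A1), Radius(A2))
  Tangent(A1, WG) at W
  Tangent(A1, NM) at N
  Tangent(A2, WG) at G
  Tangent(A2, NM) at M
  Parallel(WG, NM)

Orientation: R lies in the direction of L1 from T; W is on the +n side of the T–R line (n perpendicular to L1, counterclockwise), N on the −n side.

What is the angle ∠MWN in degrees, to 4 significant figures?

68.38°

The slot axis is L1's direction at -63.4°, so u = (cos -63.4°, sin -63.4°) = (0.4478, -0.8942) and n = (−sin -63.4°, cos -63.4°) = (0.8942, 0.4478). T is at the origin and R lies 22.2 along u from T, so R = 22.2·u = (9.940, -19.85). Tangency of A1 to both parallel lines with radius 4.4 puts W and N at T ± 4.4·n: W = (3.934, 1.970), N = (-3.934, -1.970). Equal radii place G and M the same way about R: G = R + 4.4·n = (13.87, -17.88), M = R − 4.4·n = (6.006, -21.82). Then cos ∠MWN = WM·WN / (|WM||WN|), giving 68.38°.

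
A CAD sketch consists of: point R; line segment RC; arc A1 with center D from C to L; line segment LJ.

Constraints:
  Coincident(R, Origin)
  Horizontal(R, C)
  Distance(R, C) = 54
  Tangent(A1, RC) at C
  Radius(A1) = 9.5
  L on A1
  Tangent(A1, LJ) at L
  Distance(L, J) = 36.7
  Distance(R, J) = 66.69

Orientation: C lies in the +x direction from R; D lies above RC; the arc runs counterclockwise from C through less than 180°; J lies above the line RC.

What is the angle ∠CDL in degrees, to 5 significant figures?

114.43°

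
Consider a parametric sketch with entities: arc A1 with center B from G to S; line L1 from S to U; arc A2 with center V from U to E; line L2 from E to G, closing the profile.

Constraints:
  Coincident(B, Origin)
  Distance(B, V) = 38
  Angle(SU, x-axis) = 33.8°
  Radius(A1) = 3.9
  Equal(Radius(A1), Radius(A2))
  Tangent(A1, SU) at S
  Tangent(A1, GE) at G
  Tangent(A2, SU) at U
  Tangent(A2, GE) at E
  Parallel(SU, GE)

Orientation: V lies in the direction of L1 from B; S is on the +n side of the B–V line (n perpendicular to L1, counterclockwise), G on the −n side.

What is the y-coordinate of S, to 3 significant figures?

3.24

The slot axis is L1's direction at 33.8°, so u = (cos 33.8°, sin 33.8°) = (0.831, 0.556) and n = (−sin 33.8°, cos 33.8°) = (-0.556, 0.831). B is at the origin and V lies 38.0 along u from B, so V = 38.0·u = (31.6, 21.1). Tangency of A1 to both parallel lines with radius 3.9 puts S and G at B ± 3.9·n: S = (-2.17, 3.24), G = (2.17, -3.24). So S.y = 3.24.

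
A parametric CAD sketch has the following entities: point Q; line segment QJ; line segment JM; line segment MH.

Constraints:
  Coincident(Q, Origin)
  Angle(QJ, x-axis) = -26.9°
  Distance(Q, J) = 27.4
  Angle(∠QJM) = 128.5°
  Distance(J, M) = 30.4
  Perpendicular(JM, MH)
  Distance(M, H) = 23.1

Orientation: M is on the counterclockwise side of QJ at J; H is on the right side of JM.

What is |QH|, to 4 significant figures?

65.09

Q is at the origin; QJ runs at -26.9° with length 27.4, so J = 27.4·(cos -26.9°, sin -26.9°) = (24.44, -12.40). ∠QJM = 128.5°, so JM runs at -26.9° + (180° − 128.5°) = 24.60° from the x-axis; with |JM| = 30.4, M = J + 30.4·(cos 24.60°, sin 24.60°) = (52.08, 0.2582). JM is perpendicular to MH; with |MH| = 23.1 on the right of JM, H = M + 23.1·(0.4163, -0.9092) = (61.69, -20.75). Then |QH| = |H − Q| = 65.09.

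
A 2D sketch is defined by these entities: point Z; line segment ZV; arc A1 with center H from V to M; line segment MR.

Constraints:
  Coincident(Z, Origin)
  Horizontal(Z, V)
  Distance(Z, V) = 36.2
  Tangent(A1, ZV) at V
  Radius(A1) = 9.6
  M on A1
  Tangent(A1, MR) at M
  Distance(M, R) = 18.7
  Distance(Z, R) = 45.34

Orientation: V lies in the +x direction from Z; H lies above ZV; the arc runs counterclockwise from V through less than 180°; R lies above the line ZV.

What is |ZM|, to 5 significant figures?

46.613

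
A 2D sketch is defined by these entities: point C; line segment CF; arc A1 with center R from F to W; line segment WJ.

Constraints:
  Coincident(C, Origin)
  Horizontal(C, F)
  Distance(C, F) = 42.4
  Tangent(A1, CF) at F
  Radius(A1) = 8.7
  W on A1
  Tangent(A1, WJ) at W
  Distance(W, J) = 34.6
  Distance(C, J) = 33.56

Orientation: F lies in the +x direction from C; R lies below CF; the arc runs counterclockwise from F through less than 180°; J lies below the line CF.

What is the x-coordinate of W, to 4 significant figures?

35.58

Checks: |RW| = 8.700 ✓; ∠(RW, WJ) = 90.00° ✓; |WJ| = 34.60 ✓; |CJ| = 33.56 ✓.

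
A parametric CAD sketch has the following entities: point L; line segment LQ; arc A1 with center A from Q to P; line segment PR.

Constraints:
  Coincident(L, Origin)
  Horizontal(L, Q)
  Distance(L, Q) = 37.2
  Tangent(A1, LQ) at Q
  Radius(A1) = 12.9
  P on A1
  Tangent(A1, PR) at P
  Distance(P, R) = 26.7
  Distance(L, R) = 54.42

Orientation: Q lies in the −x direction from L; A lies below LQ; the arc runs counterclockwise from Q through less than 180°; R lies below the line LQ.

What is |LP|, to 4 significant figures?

52.04

Checks: |AQ| = 12.90 ✓; |AP| = 12.90 ✓; ∠(AP, PR) = 90.00° ✓; |PR| = 26.70 ✓; |LR| = 54.42 ✓.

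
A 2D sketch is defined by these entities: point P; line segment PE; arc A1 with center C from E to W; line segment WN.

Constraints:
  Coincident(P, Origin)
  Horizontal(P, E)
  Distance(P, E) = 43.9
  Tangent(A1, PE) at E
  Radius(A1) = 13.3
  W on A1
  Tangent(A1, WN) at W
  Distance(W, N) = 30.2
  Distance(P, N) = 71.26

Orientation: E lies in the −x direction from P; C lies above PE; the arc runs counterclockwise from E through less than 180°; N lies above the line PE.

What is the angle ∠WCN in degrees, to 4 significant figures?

66.23°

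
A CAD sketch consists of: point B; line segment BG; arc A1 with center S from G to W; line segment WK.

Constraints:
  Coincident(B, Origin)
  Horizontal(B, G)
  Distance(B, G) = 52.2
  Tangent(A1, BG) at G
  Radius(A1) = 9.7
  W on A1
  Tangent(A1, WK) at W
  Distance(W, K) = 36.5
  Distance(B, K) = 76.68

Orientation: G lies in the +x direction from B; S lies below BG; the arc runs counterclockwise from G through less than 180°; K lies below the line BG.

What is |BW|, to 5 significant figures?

45.955

Checks: |SW| = 9.700 ✓; ∠(SW, WK) = 90.00° ✓; |WK| = 36.50 ✓; |BK| = 76.68 ✓.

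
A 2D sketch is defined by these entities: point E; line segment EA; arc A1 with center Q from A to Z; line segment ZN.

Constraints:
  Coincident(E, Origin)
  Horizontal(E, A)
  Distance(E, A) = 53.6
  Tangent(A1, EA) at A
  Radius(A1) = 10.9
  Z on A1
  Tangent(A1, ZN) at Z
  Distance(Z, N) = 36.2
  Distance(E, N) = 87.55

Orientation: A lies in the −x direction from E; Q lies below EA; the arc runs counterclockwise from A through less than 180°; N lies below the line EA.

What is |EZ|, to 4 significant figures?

63.94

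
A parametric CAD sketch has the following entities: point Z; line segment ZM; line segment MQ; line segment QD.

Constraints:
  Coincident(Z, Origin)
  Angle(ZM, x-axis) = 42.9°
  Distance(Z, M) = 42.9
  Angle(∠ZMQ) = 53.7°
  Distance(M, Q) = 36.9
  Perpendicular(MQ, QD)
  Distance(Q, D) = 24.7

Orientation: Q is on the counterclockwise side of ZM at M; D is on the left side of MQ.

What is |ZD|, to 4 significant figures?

15.16

Z is at the origin; ZM runs at 42.9° with length 42.9, so M = 42.9·(cos 42.9°, sin 42.9°) = (31.43, 29.20). ∠ZMQ = 53.7°, so MQ runs at 42.9° + (180° − 53.7°) = 169.2° from the x-axis; with |MQ| = 36.9, Q = M + 36.9·(cos 169.2°, sin 169.2°) = (-4.820, 36.12). MQ ⟂ QD; with |QD| = 24.7 on the left of MQ, D = Q + 24.7·(-0.1874, -0.9823) = (-9.449, 11.85). Then |ZD| = |D − Z| = 15.16.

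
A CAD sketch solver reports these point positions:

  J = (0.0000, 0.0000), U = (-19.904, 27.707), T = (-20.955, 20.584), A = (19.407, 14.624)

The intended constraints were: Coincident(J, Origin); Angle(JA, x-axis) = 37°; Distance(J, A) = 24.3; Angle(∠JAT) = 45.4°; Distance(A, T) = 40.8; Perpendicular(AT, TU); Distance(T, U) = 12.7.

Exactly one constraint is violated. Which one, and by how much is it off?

Distance(T, U) = 12.7 — off by 5.50.

J = (0.00, 0.00) ✓; JA at 37.00° ✓; |JA| = 24.30 ✓; ∠JAT = 45.40° ✓; |AT| = 40.80 ✓; ∠(AT, TU) = 89.99° ✓; |TU| = 7.200 ✗.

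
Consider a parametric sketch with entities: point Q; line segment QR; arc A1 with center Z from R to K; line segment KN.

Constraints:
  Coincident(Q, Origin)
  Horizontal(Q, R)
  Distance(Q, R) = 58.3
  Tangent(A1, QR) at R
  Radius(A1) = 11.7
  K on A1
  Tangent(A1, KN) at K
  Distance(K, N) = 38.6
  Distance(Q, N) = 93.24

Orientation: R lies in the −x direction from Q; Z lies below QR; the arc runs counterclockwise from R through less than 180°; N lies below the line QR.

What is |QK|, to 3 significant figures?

69.8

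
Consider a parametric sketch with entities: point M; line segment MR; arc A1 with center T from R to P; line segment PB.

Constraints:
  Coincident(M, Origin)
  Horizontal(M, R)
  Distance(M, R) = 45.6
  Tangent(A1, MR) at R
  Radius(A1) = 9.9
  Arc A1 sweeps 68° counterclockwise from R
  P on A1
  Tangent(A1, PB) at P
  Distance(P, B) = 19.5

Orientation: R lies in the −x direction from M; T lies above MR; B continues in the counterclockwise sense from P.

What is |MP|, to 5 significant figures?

36.943

M is at the origin; MR is horizontal with |MR| = 45.6 and R on the −x side, so R = (-45.600, 0.0000). A1 meets MR tangentially, so TR is at right angles to MR, so T = R + (0, 9.9) = (-45.600, 9.9000). On A1, R sits at bearing -90° from T; a 68° counterclockwise sweep puts P at bearing -22°, so P = T + 9.9·(cos -22°, sin -22°) = (-36.421, 6.1914). Then |MP| = |P − M| = 36.943.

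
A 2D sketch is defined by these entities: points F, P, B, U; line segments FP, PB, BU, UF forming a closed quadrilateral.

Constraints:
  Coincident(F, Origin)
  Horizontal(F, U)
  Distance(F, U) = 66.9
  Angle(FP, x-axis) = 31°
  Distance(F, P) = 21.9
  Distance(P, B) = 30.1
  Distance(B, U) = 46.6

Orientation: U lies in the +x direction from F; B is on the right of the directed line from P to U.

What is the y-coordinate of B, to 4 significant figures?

-18.35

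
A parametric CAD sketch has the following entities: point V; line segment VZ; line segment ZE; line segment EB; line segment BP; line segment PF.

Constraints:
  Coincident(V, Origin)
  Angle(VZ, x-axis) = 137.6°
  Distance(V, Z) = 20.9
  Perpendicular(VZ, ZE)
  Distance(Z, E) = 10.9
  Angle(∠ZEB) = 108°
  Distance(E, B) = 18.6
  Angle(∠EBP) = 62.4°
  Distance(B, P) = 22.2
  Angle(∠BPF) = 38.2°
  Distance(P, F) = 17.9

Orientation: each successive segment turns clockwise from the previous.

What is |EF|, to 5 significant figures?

5.4355

V is at the origin; VZ runs at 137.6° with length 20.9, so Z = (-15.434, 14.093). VZ is perpendicular to ZE, so ZE runs at 47.600°; with |ZE| = 10.9, E = (-8.0838, 22.142). ∠ZEB = 108.0° gives EB at -24.400° from the x-axis; with |EB| = 18.6, B = (8.8549, 14.458). ∠EBP = 62.4° gives BP at -142.00° from the x-axis; with |BP| = 22.2, P = (-8.6389, 0.79066). ∠BPF = 38.2° gives PF at 76.200° from the x-axis; with |PF| = 17.9, F = (-4.3692, 18.174). Then |EF| = |F − E| = 5.4355.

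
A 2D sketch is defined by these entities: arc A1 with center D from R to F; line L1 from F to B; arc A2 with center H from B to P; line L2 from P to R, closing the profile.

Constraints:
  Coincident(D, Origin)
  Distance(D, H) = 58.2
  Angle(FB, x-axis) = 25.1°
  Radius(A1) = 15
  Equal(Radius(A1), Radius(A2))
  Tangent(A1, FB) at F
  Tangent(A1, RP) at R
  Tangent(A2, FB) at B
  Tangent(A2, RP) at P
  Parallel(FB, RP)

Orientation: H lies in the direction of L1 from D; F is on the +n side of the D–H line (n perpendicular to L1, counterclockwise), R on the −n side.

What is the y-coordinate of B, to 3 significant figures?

38.3

Tangency of A1 to both parallel lines with radius 15.0 puts F and R at D ± 15.0·n: F = (-6.36, 13.6), R = (6.36, -13.6). Equal radii place B and P the same way about H: B = H + 15.0·n = (46.3, 38.3), P = H − 15.0·n = (59.1, 11.1). So B.y = 38.3.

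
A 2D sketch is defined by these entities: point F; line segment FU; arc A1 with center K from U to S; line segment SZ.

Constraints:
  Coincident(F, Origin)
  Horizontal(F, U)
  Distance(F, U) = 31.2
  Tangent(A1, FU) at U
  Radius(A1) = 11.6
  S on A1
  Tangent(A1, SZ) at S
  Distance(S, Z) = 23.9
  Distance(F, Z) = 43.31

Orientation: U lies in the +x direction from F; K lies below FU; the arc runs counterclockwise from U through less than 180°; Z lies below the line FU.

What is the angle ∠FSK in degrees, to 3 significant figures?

139°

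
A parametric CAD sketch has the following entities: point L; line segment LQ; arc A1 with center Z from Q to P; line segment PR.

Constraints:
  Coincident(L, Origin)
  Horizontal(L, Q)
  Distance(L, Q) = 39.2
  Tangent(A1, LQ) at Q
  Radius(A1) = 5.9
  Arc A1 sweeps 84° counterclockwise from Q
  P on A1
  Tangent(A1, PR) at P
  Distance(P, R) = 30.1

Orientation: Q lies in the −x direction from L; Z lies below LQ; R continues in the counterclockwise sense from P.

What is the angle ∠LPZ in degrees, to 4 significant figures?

12.69°

Tangency of A1 to LQ means the radius ZQ is perpendicular to LQ, so Z = Q + (0, -5.9) = (-39.20, -5.900). On A1, Q sits at bearing 90° from Z; an 84° counterclockwise sweep puts P at bearing 174°, so P = Z + 5.9·(cos 174°, sin 174°) = (-45.07, -5.283). Then cos ∠LPZ = PL·PZ / (|PL||PZ|), giving 12.69°.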